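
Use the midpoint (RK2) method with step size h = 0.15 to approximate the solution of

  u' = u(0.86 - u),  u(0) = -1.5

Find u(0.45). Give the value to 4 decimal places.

-7.8075

Midpoint: k1 = f(x_n, u_n); k2 = f(x_n + h/2, u_n + (h/2)·k1); u_{n+1} = u_n + h·k2.
x=0.000000, u=-1.500000:
  k1 = f(0.000000, -1.500000) = -3.540000
  k2 = f(0.075000, -1.765500) = -4.635320
  u ← -1.500000 + 0.15·(-4.635320) = -2.195298
x=0.150000, u=-2.195298:
  k1 = f(0.150000, -2.195298) = -6.707290
  k2 = f(0.225000, -2.698345) = -9.601641
  u ← -2.195298 + 0.15·(-9.601641) = -3.635544
x=0.300000, u=-3.635544:
  k1 = f(0.300000, -3.635544) = -16.343750
  k2 = f(0.375000, -4.861325) = -27.813225
  u ← -3.635544 + 0.15·(-27.813225) = -7.807528
u(0.45) ≈ -7.8075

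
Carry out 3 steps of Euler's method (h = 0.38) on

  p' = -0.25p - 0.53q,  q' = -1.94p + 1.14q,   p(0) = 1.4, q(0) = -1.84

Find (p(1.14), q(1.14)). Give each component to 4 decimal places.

Euler on (p,q): p_{n+1} = p_n + h·p', q_{n+1} = q_n + h·q'.
0.000000: (1.400000, -1.840000); f=(0.625200, -4.813600) → (1.637576, -3.669168)
0.380000: (1.637576, -3.669168); f=(1.535265, -7.359749) → (2.220977, -6.465873)
0.760000: (2.220977, -6.465873); f=(2.871668, -11.679790) → (3.312211, -10.904193)
(p(1.14), q(1.14)) ≈ (3.3122, -10.9042)

3.3122, -10.9042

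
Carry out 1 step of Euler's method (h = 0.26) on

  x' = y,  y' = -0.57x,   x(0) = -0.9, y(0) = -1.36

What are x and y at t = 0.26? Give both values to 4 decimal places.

-1.2536, -1.2266

Euler on (x,y): x_{n+1} = x_n + h·x', y_{n+1} = y_n + h·y'.
0.000000: (-0.900000, -1.360000); f=(-1.360000, 0.513000) → (-1.253600, -1.226620)
(x(0.26), y(0.26)) ≈ (-1.2536, -1.2266)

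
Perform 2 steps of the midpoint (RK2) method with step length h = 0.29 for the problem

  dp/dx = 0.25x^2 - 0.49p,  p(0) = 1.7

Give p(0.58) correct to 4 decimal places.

1.2954

Midpoint: k1 = f(x_n, p_n); k2 = f(x_n + h/2, p_n + (h/2)·k1); p_{n+1} = p_n + h·k2.
x=0.000000, p=1.700000:
  k1 = f(0.000000, 1.700000) = -0.833000
  k2 = f(0.145000, 1.579215) = -0.768559
  p ← 1.700000 + 0.29·(-0.768559) = 1.477118
x=0.290000, p=1.477118:
  k1 = f(0.290000, 1.477118) = -0.702763
  k2 = f(0.435000, 1.375217) = -0.626550
  p ← 1.477118 + 0.29·(-0.626550) = 1.295418
p(0.58) ≈ 1.2954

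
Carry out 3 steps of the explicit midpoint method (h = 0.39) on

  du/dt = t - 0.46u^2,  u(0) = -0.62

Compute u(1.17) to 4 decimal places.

Midpoint: k1 = f(t_n, u_n); k2 = f(t_n + h/2, u_n + (h/2)·k1); u_{n+1} = u_n + h·k2.
t=0.000000, u=-0.620000:
  k1 = f(0.000000, -0.620000) = -0.176824
  k2 = f(0.195000, -0.654481) = -0.002039
  u ← -0.620000 + 0.39·(-0.002039) = -0.620795
t=0.390000, u=-0.620795:
  k1 = f(0.390000, -0.620795) = 0.212722
  k2 = f(0.585000, -0.579314) = 0.430622
  u ← -0.620795 + 0.39·0.430622 = -0.452853
t=0.780000, u=-0.452853:
  k1 = f(0.780000, -0.452853) = 0.685665
  k2 = f(0.975000, -0.319148) = 0.928147
  u ← -0.452853 + 0.39·0.928147 = -0.090875
u(1.17) ≈ -0.0909

-0.0909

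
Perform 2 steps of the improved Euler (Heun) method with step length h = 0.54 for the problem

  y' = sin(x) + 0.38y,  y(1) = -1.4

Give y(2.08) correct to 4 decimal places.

-0.8775

Heun: k1 = f(x_n, y_n); k2 = f(x_n + h, y_n + h·k1); y_{n+1} = y_n + (h/2)·(k1 + k2).
x=1.000000, y=-1.400000:
  k1 = f(1.000000, -1.400000) = 0.309471
  k2 = f(1.540000, -1.232886) = 0.531029
  y ← -1.400000 + (0.54/2)·(0.309471 + 0.531029) = -1.173065
x=1.540000, y=-1.173065:
  k1 = f(1.540000, -1.173065) = 0.553761
  k2 = f(2.080000, -0.874034) = 0.541000
  y ← -1.173065 + (0.54/2)·(0.553761 + 0.541000) = -0.877479
y(2.08) ≈ -0.8775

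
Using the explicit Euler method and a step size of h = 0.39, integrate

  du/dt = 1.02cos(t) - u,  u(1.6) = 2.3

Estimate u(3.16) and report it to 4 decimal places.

-0.2907

Euler: u_{n+1} = u_n + h·f(t_n, u_n).
t=1.600000, u=2.300000: f=-2.329784 → u ← 2.300000 + 0.39·(-2.329784) = 1.391384
t=1.990000, u=1.391384: f=-1.806558 → u ← 1.391384 + 0.39·(-1.806558) = 0.686827
t=2.380000, u=0.686827: f=-1.425039 → u ← 0.686827 + 0.39·(-1.425039) = 0.131061
t=2.770000, u=0.131061: f=-1.081447 → u ← 0.131061 + 0.39·(-1.081447) = -0.290703
u(3.16) ≈ -0.2907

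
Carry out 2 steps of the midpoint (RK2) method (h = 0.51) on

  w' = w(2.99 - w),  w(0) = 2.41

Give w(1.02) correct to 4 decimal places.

2.8452

Midpoint: k1 = f(x_n, w_n); k2 = f(x_n + h/2, w_n + (h/2)·k1); w_{n+1} = w_n + h·k2.
x=0.000000, w=2.410000:
  k1 = f(0.000000, 2.410000) = 1.397800
  k2 = f(0.255000, 2.766439) = 0.618468
  w ← 2.410000 + 0.51·0.618468 = 2.725419
x=0.510000, w=2.725419:
  k1 = f(0.510000, 2.725419) = 0.721095
  k2 = f(0.765000, 2.909298) = 0.234787
  w ← 2.725419 + 0.51·0.234787 = 2.845160
w(1.02) ≈ 2.8452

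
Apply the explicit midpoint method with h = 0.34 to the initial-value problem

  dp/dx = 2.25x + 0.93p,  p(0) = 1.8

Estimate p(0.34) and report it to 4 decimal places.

2.5892

Midpoint: k1 = f(x_n, p_n); k2 = f(x_n + h/2, p_n + (h/2)·k1); p_{n+1} = p_n + h·k2.
x=0.000000, p=1.800000:
  k1 = f(0.000000, 1.800000) = 1.674000
  k2 = f(0.170000, 2.084580) = 2.321159
  p ← 1.800000 + 0.34·2.321159 = 2.589194
p(0.34) ≈ 2.5892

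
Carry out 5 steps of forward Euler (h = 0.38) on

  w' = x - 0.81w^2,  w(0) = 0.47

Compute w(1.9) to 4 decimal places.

1.2651

Euler: w_{n+1} = w_n + h·f(x_n, w_n).
x=0.000000, w=0.470000: f=-0.178929 → w ← 0.470000 + 0.38·(-0.178929) = 0.402007
x=0.380000, w=0.402007: f=0.249096 → w ← 0.402007 + 0.38·0.249096 = 0.496664
x=0.760000, w=0.496664: f=0.560194 → w ← 0.496664 + 0.38·0.560194 = 0.709537
x=1.140000, w=0.709537: f=0.732211 → w ← 0.709537 + 0.38·0.732211 = 0.987777
x=1.520000, w=0.987777: f=0.729680 → w ← 0.987777 + 0.38·0.729680 = 1.265056
w(1.9) ≈ 1.2651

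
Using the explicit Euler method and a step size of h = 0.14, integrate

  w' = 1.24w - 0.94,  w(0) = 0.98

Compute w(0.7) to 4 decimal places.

1.2522

Euler: w_{n+1} = w_n + h·f(t_n, w_n).
t=0.000000, w=0.980000: f=0.275200 → w ← 0.980000 + 0.14·0.275200 = 1.018528
t=0.140000, w=1.018528: f=0.322975 → w ← 1.018528 + 0.14·0.322975 = 1.063744
t=0.280000, w=1.063744: f=0.379043 → w ← 1.063744 + 0.14·0.379043 = 1.116810
t=0.420000, w=1.116810: f=0.444845 → w ← 1.116810 + 0.14·0.444845 = 1.179089
t=0.560000, w=1.179089: f=0.522070 → w ← 1.179089 + 0.14·0.522070 = 1.252179
w(0.7) ≈ 1.2522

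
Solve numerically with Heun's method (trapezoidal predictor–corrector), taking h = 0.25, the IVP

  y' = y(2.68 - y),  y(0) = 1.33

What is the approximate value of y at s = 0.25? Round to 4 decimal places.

1.7548

Heun: k1 = f(s_n, y_n); k2 = f(s_n + h, y_n + h·k1); y_{n+1} = y_n + (h/2)·(k1 + k2).
s=0.000000, y=1.330000:
  k1 = f(0.000000, 1.330000) = 1.795500
  k2 = f(0.250000, 1.778875) = 1.602989
  y ← 1.330000 + (0.25/2)·(1.795500 + 1.602989) = 1.754811
y(0.25) ≈ 1.7548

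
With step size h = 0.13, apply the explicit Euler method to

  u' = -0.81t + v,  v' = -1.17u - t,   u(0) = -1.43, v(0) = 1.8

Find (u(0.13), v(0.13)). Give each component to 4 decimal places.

-1.1960, 2.0175

Euler on (u,v): u_{n+1} = u_n + h·u', v_{n+1} = v_n + h·v'.
0.000000: (-1.430000, 1.800000); f=(1.800000, 1.673100) → (-1.196000, 2.017503)
(u(0.13), v(0.13)) ≈ (-1.1960, 2.0175)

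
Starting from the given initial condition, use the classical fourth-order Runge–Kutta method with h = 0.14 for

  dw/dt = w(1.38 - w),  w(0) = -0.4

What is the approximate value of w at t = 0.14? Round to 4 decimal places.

RK4: k1 = f(t_n, w_n); k2 = f(t_n + h/2, w_n + (h/2)·k1); k3 = f(t_n + h/2, w_n + (h/2)·k2); k4 = f(t_n + h, w_n + h·k3); w_{n+1} = w_n + (h/6)·(k1 + 2k2 + 2k3 + k4).
t=0.000000, w=-0.400000:
  k1 = f(0.000000, -0.400000) = -0.712000
  k2 = f(0.070000, -0.449840) = -0.823135
  k3 = f(0.070000, -0.457619) = -0.840930
  k4 = f(0.140000, -0.517730) = -0.982512
  w ← -0.400000 + (0.14/6)·(k1 + 2k2 + 2k3 + k4) = -0.517195
w(0.14) ≈ -0.5172

-0.5172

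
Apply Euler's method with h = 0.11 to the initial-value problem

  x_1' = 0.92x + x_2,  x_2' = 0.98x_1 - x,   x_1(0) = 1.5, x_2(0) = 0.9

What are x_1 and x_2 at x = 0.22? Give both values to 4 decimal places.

Euler on (x_1,x_2): x_1_{n+1} = x_1_n + h·x_1', x_2_{n+1} = x_2_n + h·x_2'.
0.000000: (1.500000, 0.900000); f=(0.900000, 1.470000) → (1.599000, 1.061700)
0.110000: (1.599000, 1.061700); f=(1.162900, 1.457020) → (1.726919, 1.221972)
(x_1(0.22), x_2(0.22)) ≈ (1.7269, 1.2220)

1.7269, 1.2220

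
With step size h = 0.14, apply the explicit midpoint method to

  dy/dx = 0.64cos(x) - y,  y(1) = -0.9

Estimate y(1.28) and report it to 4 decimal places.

-0.6174

Midpoint: k1 = f(x_n, y_n); k2 = f(x_n + h/2, y_n + (h/2)·k1); y_{n+1} = y_n + h·k2.
x=1.000000, y=-0.900000:
  k1 = f(1.000000, -0.900000) = 1.245793
  k2 = f(1.070000, -0.812794) = 1.120074
  y ← -0.900000 + 0.14·1.120074 = -0.743190
x=1.140000, y=-0.743190:
  k1 = f(1.140000, -0.743190) = 1.010450
  k2 = f(1.210000, -0.672458) = 0.898391
  y ← -0.743190 + 0.14·0.898391 = -0.617415
y(1.28) ≈ -0.6174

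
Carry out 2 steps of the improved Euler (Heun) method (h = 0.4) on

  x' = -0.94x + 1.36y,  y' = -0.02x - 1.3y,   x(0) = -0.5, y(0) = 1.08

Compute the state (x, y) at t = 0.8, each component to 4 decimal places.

Heun on (x,y): k1 = f(t_n, state_n); k2 = f(t_n + h, state_n + h·k1); state_{n+1} = state_n + (h/2)·(k1 + k2).
0.000000: (-0.500000, 1.080000)
  k1 = (1.938800, -1.394000)
  predictor → (0.275520, 0.522400)
  k2 = (0.451475, -0.684630)
  → (-0.021945, 0.664274)
0.400000: (-0.021945, 0.664274)
  k1 = (0.924041, -0.863117)
  predictor → (0.347671, 0.319027)
  k2 = (0.107066, -0.421689)
  → (0.184276, 0.407313)
(x(0.8), y(0.8)) ≈ (0.1843, 0.4073)

0.1843, 0.4073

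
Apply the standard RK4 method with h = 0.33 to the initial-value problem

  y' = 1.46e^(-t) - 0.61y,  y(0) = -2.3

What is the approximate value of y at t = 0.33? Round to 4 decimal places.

RK4: k1 = f(t_n, y_n); k2 = f(t_n + h/2, y_n + (h/2)·k1); k3 = f(t_n + h/2, y_n + (h/2)·k2); k4 = f(t_n + h, y_n + h·k3); y_{n+1} = y_n + (h/6)·(k1 + 2k2 + 2k3 + k4).
t=0.000000, y=-2.300000:
  k1 = f(0.000000, -2.300000) = 2.863000
  k2 = f(0.165000, -1.827605) = 2.352764
  k3 = f(0.165000, -1.911794) = 2.404119
  k4 = f(0.330000, -1.506641) = 1.968679
  y ← -2.300000 + (0.33/6)·(k1 + 2k2 + 2k3 + k4) = -1.511001
y(0.33) ≈ -1.5110

-1.5110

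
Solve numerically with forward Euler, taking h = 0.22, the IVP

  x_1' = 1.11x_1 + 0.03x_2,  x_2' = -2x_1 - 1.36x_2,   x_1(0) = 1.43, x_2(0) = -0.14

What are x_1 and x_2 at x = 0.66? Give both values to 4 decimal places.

Euler on (x_1,x_2): x_1_{n+1} = x_1_n + h·x_1', x_2_{n+1} = x_2_n + h·x_2'.
0.000000: (1.430000, -0.140000); f=(1.583100, -2.669600) → (1.778282, -0.727312)
0.220000: (1.778282, -0.727312); f=(1.952074, -2.567420) → (2.207738, -1.292144)
0.440000: (2.207738, -1.292144); f=(2.411825, -2.658160) → (2.738340, -1.876940)
(x_1(0.66), x_2(0.66)) ≈ (2.7383, -1.8769)

2.7383, -1.8769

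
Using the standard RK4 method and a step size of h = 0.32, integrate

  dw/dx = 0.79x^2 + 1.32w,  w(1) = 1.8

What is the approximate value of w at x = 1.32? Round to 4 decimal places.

RK4: k1 = f(x_n, w_n); k2 = f(x_n + h/2, w_n + (h/2)·k1); k3 = f(x_n + h/2, w_n + (h/2)·k2); k4 = f(x_n + h, w_n + h·k3); w_{n+1} = w_n + (h/6)·(k1 + 2k2 + 2k3 + k4).
x=1.000000, w=1.800000:
  k1 = f(1.000000, 1.800000) = 3.166000
  k2 = f(1.160000, 2.306560) = 4.107683
  k3 = f(1.160000, 2.457229) = 4.306567
  k4 = f(1.320000, 3.178101) = 5.571590
  w ← 1.800000 + (0.32/6)·(k1 + 2k2 + 2k3 + k4) = 3.163525
w(1.32) ≈ 3.1635

3.1635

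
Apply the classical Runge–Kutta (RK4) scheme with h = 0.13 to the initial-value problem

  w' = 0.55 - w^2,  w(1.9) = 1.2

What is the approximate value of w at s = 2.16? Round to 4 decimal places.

RK4: k1 = f(s_n, w_n); k2 = f(s_n + h/2, w_n + (h/2)·k1); k3 = f(s_n + h/2, w_n + (h/2)·k2); k4 = f(s_n + h, w_n + h·k3); w_{n+1} = w_n + (h/6)·(k1 + 2k2 + 2k3 + k4).
s=1.900000, w=1.200000:
  k1 = f(1.900000, 1.200000) = -0.890000
  k2 = f(1.965000, 1.142150) = -0.754507
  k3 = f(1.965000, 1.150957) = -0.774702
  k4 = f(2.030000, 1.099289) = -0.658436
  w ← 1.200000 + (0.13/6)·(k1 + 2k2 + 2k3 + k4) = 1.100185
s=2.030000, w=1.100185:
  k1 = f(2.030000, 1.100185) = -0.660407
  k2 = f(2.095000, 1.057258) = -0.567795
  k3 = f(2.095000, 1.063278) = -0.580560
  k4 = f(2.160000, 1.024712) = -0.500035
  w ← 1.100185 + (0.13/6)·(k1 + 2k2 + 2k3 + k4) = 1.025280
w(2.16) ≈ 1.0253

1.0253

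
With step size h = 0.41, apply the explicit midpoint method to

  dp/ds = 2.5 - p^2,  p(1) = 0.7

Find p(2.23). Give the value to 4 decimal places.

1.4935

Midpoint: k1 = f(s_n, p_n); k2 = f(s_n + h/2, p_n + (h/2)·k1); p_{n+1} = p_n + h·k2.
s=1.000000, p=0.700000:
  k1 = f(1.000000, 0.700000) = 2.010000
  k2 = f(1.205000, 1.112050) = 1.263345
  p ← 0.700000 + 0.41·1.263345 = 1.217971
s=1.410000, p=1.217971:
  k1 = f(1.410000, 1.217971) = 1.016546
  k2 = f(1.615000, 1.426363) = 0.465488
  p ← 1.217971 + 0.41·0.465488 = 1.408821
s=1.820000, p=1.408821:
  k1 = f(1.820000, 1.408821) = 0.515222
  k2 = f(2.025000, 1.514442) = 0.206466
  p ← 1.408821 + 0.41·0.206466 = 1.493472
p(2.23) ≈ 1.4935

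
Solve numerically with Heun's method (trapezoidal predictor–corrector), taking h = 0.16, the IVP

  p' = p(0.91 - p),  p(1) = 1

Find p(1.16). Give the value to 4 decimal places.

Heun: k1 = f(t_n, p_n); k2 = f(t_n + h, p_n + h·k1); p_{n+1} = p_n + (h/2)·(k1 + k2).
t=1.000000, p=1.000000:
  k1 = f(1.000000, 1.000000) = -0.090000
  k2 = f(1.160000, 0.985600) = -0.074511
  p ← 1.000000 + (0.16/2)·(-0.090000 + (-0.074511)) = 0.986839
p(1.16) ≈ 0.9868

0.9868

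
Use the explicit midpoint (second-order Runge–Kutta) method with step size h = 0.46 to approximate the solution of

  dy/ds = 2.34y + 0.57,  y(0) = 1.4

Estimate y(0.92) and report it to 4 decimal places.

Midpoint: k1 = f(s_n, y_n); k2 = f(s_n + h/2, y_n + (h/2)·k1); y_{n+1} = y_n + h·k2.
s=0.000000, y=1.400000:
  k1 = f(0.000000, 1.400000) = 3.846000
  k2 = f(0.230000, 2.284580) = 5.915917
  y ← 1.400000 + 0.46·5.915917 = 4.121322
s=0.460000, y=4.121322:
  k1 = f(0.460000, 4.121322) = 10.213893
  k2 = f(0.690000, 6.470517) = 15.711011
  y ← 4.121322 + 0.46·15.711011 = 11.348387
y(0.92) ≈ 11.3484

11.3484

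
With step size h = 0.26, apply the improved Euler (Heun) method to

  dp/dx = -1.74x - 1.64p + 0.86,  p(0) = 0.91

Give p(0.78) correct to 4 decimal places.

Heun: k1 = f(x_n, p_n); k2 = f(x_n + h, p_n + h·k1); p_{n+1} = p_n + (h/2)·(k1 + k2).
x=0.000000, p=0.910000:
  k1 = f(0.000000, 0.910000) = -0.632400
  k2 = f(0.260000, 0.745576) = -0.815145
  p ← 0.910000 + (0.26/2)·(-0.632400 + (-0.815145)) = 0.721819
x=0.260000, p=0.721819:
  k1 = f(0.260000, 0.721819) = -0.776183
  k2 = f(0.520000, 0.520011) = -0.897619
  p ← 0.721819 + (0.26/2)·(-0.776183 + (-0.897619)) = 0.504225
x=0.520000, p=0.504225:
  k1 = f(0.520000, 0.504225) = -0.871729
  k2 = f(0.780000, 0.277575) = -0.952424
  p ← 0.504225 + (0.26/2)·(-0.871729 + (-0.952424)) = 0.267085
p(0.78) ≈ 0.2671

0.2671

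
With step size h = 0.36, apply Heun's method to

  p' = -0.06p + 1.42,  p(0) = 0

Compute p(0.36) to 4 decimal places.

0.5057

Heun: k1 = f(t_n, p_n); k2 = f(t_n + h, p_n + h·k1); p_{n+1} = p_n + (h/2)·(k1 + k2).
t=0.000000, p=0.000000:
  k1 = f(0.000000, 0.000000) = 1.420000
  k2 = f(0.360000, 0.511200) = 1.389328
  p ← 0.000000 + (0.36/2)·(1.420000 + 1.389328) = 0.505679
p(0.36) ≈ 0.5057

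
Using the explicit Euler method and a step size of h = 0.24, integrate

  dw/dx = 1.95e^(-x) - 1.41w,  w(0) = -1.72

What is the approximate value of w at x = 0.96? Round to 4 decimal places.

0.3865

Euler: w_{n+1} = w_n + h·f(x_n, w_n).
x=0.000000, w=-1.720000: f=4.375200 → w ← -1.720000 + 0.24·4.375200 = -0.669952
x=0.240000, w=-0.669952: f=2.478557 → w ← -0.669952 + 0.24·2.478557 = -0.075098
x=0.480000, w=-0.075098: f=1.312516 → w ← -0.075098 + 0.24·1.312516 = 0.239906
x=0.720000, w=0.239906: f=0.610900 → w ← 0.239906 + 0.24·0.610900 = 0.386522
w(0.96) ≈ 0.3865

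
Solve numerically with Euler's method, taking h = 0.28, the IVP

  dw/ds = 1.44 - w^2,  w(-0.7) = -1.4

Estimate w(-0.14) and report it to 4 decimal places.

-1.8113

Euler: w_{n+1} = w_n + h·f(s_n, w_n).
s=-0.700000, w=-1.400000: f=-0.520000 → w ← -1.400000 + 0.28·(-0.520000) = -1.545600
s=-0.420000, w=-1.545600: f=-0.948879 → w ← -1.545600 + 0.28·(-0.948879) = -1.811286
w(-0.14) ≈ -1.8113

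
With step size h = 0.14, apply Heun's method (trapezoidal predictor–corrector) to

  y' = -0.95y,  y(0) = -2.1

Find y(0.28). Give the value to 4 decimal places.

Heun: k1 = f(x_n, y_n); k2 = f(x_n + h, y_n + h·k1); y_{n+1} = y_n + (h/2)·(k1 + k2).
x=0.000000, y=-2.100000:
  k1 = f(0.000000, -2.100000) = 1.995000
  k2 = f(0.140000, -1.820700) = 1.729665
  y ← -2.100000 + (0.14/2)·(1.995000 + 1.729665) = -1.839273
x=0.140000, y=-1.839273:
  k1 = f(0.140000, -1.839273) = 1.747310
  k2 = f(0.280000, -1.594650) = 1.514918
  y ← -1.839273 + (0.14/2)·(1.747310 + 1.514918) = -1.610918
y(0.28) ≈ -1.6109

-1.6109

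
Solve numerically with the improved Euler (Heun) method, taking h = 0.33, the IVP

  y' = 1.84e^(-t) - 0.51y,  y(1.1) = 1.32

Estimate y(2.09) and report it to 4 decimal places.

1.0873

Heun: k1 = f(t_n, y_n); k2 = f(t_n + h, y_n + h·k1); y_{n+1} = y_n + (h/2)·(k1 + k2).
t=1.100000, y=1.320000:
  k1 = f(1.100000, 1.320000) = -0.060717
  k2 = f(1.430000, 1.299963) = -0.222653
  y ← 1.320000 + (0.33/2)·(-0.060717 + (-0.222653)) = 1.273244
t=1.430000, y=1.273244:
  k1 = f(1.430000, 1.273244) = -0.209026
  k2 = f(1.760000, 1.204265) = -0.297613
  y ← 1.273244 + (0.33/2)·(-0.209026 + (-0.297613)) = 1.189649
t=1.760000, y=1.189649:
  k1 = f(1.760000, 1.189649) = -0.290158
  k2 = f(2.090000, 1.093896) = -0.330303
  y ← 1.189649 + (0.33/2)·(-0.290158 + (-0.330303)) = 1.087272
y(2.09) ≈ 1.0873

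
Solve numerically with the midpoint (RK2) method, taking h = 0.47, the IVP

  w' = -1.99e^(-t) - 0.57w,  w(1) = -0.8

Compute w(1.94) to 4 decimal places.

Midpoint: k1 = f(t_n, w_n); k2 = f(t_n + h/2, w_n + (h/2)·k1); w_{n+1} = w_n + h·k2.
t=1.000000, w=-0.800000:
  k1 = f(1.000000, -0.800000) = -0.276080
  k2 = f(1.235000, -0.864879) = -0.085780
  w ← -0.800000 + 0.47·(-0.085780) = -0.840317
t=1.470000, w=-0.840317:
  k1 = f(1.470000, -0.840317) = 0.021429
  k2 = f(1.705000, -0.835281) = 0.114383
  w ← -0.840317 + 0.47·0.114383 = -0.786557
w(1.94) ≈ -0.7866

-0.7866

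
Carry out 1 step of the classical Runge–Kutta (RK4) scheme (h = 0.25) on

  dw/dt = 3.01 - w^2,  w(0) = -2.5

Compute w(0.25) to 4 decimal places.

-4.3141

RK4: k1 = f(t_n, w_n); k2 = f(t_n + h/2, w_n + (h/2)·k1); k3 = f(t_n + h/2, w_n + (h/2)·k2); k4 = f(t_n + h, w_n + h·k3); w_{n+1} = w_n + (h/6)·(k1 + 2k2 + 2k3 + k4).
t=0.000000, w=-2.500000:
  k1 = f(0.000000, -2.500000) = -3.240000
  k2 = f(0.125000, -2.905000) = -5.429025
  k3 = f(0.125000, -3.178628) = -7.093677
  k4 = f(0.250000, -4.273419) = -15.252112
  w ← -2.500000 + (0.25/6)·(k1 + 2k2 + 2k3 + k4) = -4.314063
w(0.25) ≈ -4.3141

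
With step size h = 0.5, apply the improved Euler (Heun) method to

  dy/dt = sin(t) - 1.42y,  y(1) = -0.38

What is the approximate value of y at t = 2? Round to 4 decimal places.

Heun: k1 = f(t_n, y_n); k2 = f(t_n + h, y_n + h·k1); y_{n+1} = y_n + (h/2)·(k1 + k2).
t=1.000000, y=-0.380000:
  k1 = f(1.000000, -0.380000) = 1.381071
  k2 = f(1.500000, 0.310535) = 0.556535
  y ← -0.380000 + (0.5/2)·(1.381071 + 0.556535) = 0.104401
t=1.500000, y=0.104401:
  k1 = f(1.500000, 0.104401) = 0.849245
  k2 = f(2.000000, 0.529024) = 0.158083
  y ← 0.104401 + (0.5/2)·(0.849245 + 0.158083) = 0.356234
y(2) ≈ 0.3562

0.3562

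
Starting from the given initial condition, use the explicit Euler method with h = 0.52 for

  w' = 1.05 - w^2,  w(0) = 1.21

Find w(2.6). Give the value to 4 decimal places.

1.0247

Euler: w_{n+1} = w_n + h·f(x_n, w_n).
x=0.000000, w=1.210000: f=-0.414100 → w ← 1.210000 + 0.52·(-0.414100) = 0.994668
x=0.520000, w=0.994668: f=0.060636 → w ← 0.994668 + 0.52·0.060636 = 1.026198
x=1.040000, w=1.026198: f=-0.003083 → w ← 1.026198 + 0.52·(-0.003083) = 1.024595
x=1.560000, w=1.024595: f=0.000205 → w ← 1.024595 + 0.52·0.000205 = 1.024702
x=2.080000, w=1.024702: f=-0.000013 → w ← 1.024702 + 0.52·(-0.000013) = 1.024695
w(2.6) ≈ 1.0247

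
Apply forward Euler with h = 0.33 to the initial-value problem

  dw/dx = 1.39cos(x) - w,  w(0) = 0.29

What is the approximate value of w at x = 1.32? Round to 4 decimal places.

0.8857

Euler: w_{n+1} = w_n + h·f(x_n, w_n).
x=0.000000, w=0.290000: f=1.100000 → w ← 0.290000 + 0.33·1.100000 = 0.653000
x=0.330000, w=0.653000: f=0.661999 → w ← 0.653000 + 0.33·0.661999 = 0.871460
x=0.660000, w=0.871460: f=0.226630 → w ← 0.871460 + 0.33·0.226630 = 0.946247
x=0.990000, w=0.946247: f=-0.183568 → w ← 0.946247 + 0.33·(-0.183568) = 0.885670
w(1.32) ≈ 0.8857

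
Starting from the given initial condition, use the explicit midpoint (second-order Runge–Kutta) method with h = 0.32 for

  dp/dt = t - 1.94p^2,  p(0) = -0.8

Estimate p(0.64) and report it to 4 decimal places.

Midpoint: k1 = f(t_n, p_n); k2 = f(t_n + h/2, p_n + (h/2)·k1); p_{n+1} = p_n + h·k2.
t=0.000000, p=-0.800000:
  k1 = f(0.000000, -0.800000) = -1.241600
  k2 = f(0.160000, -0.998656) = -1.774789
  p ← -0.800000 + 0.32·(-1.774789) = -1.367932
t=0.320000, p=-1.367932:
  k1 = f(0.320000, -1.367932) = -3.310204
  k2 = f(0.480000, -1.897565) = -6.505461
  p ← -1.367932 + 0.32·(-6.505461) = -3.449680
p(0.64) ≈ -3.4497

-3.4497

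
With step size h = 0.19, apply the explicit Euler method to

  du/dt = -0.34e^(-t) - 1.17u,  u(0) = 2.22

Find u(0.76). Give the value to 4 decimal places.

0.6785

Euler: u_{n+1} = u_n + h·f(t_n, u_n).
t=0.000000, u=2.220000: f=-2.937400 → u ← 2.220000 + 0.19·(-2.937400) = 1.661894
t=0.190000, u=1.661894: f=-2.225582 → u ← 1.661894 + 0.19·(-2.225582) = 1.239033
t=0.380000, u=1.239033: f=-1.682182 → u ← 1.239033 + 0.19·(-1.682182) = 0.919419
t=0.570000, u=0.919419: f=-1.267999 → u ← 0.919419 + 0.19·(-1.267999) = 0.678499
u(0.76) ≈ 0.6785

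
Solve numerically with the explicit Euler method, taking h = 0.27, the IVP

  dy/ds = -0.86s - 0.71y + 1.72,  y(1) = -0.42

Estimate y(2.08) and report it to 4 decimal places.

Euler: y_{n+1} = y_n + h·f(s_n, y_n).
s=1.000000, y=-0.420000: f=1.158200 → y ← -0.420000 + 0.27·1.158200 = -0.107286
s=1.270000, y=-0.107286: f=0.703973 → y ← -0.107286 + 0.27·0.703973 = 0.082787
s=1.540000, y=0.082787: f=0.336821 → y ← 0.082787 + 0.27·0.336821 = 0.173729
s=1.810000, y=0.173729: f=0.040053 → y ← 0.173729 + 0.27·0.040053 = 0.184543
y(2.08) ≈ 0.1845

0.1845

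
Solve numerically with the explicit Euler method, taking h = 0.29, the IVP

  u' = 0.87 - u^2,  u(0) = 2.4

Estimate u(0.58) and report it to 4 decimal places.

0.9546

Euler: u_{n+1} = u_n + h·f(s_n, u_n).
s=0.000000, u=2.400000: f=-4.890000 → u ← 2.400000 + 0.29·(-4.890000) = 0.981900
s=0.290000, u=0.981900: f=-0.094128 → u ← 0.981900 + 0.29·(-0.094128) = 0.954603
u(0.58) ≈ 0.9546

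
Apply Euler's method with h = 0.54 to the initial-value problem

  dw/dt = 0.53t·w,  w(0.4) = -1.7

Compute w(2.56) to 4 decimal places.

Euler: w_{n+1} = w_n + h·f(t_n, w_n).
t=0.400000, w=-1.700000: f=-0.360400 → w ← -1.700000 + 0.54·(-0.360400) = -1.894616
t=0.940000, w=-1.894616: f=-0.943898 → w ← -1.894616 + 0.54·(-0.943898) = -2.404321
t=1.480000, w=-2.404321: f=-1.885949 → w ← -2.404321 + 0.54·(-1.885949) = -3.422733
t=2.020000, w=-3.422733: f=-3.664378 → w ← -3.422733 + 0.54·(-3.664378) = -5.401498
w(2.56) ≈ -5.4015

-5.4015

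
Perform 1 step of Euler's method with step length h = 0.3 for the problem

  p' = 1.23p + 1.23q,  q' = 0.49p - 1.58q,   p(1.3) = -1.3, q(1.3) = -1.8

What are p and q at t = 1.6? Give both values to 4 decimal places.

Euler on (p,q): p_{n+1} = p_n + h·p', q_{n+1} = q_n + h·q'.
1.300000: (-1.300000, -1.800000); f=(-3.813000, 2.207000) → (-2.443900, -1.137900)
(p(1.6), q(1.6)) ≈ (-2.4439, -1.1379)

-2.4439, -1.1379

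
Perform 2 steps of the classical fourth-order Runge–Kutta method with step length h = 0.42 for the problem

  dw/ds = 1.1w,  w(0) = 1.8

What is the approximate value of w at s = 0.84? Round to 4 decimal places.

RK4: k1 = f(s_n, w_n); k2 = f(s_n + h/2, w_n + (h/2)·k1); k3 = f(s_n + h/2, w_n + (h/2)·k2); k4 = f(s_n + h, w_n + h·k3); w_{n+1} = w_n + (h/6)·(k1 + 2k2 + 2k3 + k4).
s=0.000000, w=1.800000:
  k1 = f(0.000000, 1.800000) = 1.980000
  k2 = f(0.210000, 2.215800) = 2.437380
  k3 = f(0.210000, 2.311850) = 2.543035
  k4 = f(0.420000, 2.868075) = 3.154882
  w ← 1.800000 + (0.42/6)·(k1 + 2k2 + 2k3 + k4) = 2.856700
s=0.420000, w=2.856700:
  k1 = f(0.420000, 2.856700) = 3.142370
  k2 = f(0.630000, 3.516597) = 3.868257
  k3 = f(0.630000, 3.669034) = 4.035937
  k4 = f(0.840000, 4.551793) = 5.006973
  w ← 2.856700 + (0.42/6)·(k1 + 2k2 + 2k3 + k4) = 4.533741
w(0.84) ≈ 4.5337

4.5337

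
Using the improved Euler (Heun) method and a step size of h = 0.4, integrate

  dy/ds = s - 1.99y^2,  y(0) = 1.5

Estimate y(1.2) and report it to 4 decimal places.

0.7135

Heun: k1 = f(s_n, y_n); k2 = f(s_n + h, y_n + h·k1); y_{n+1} = y_n + (h/2)·(k1 + k2).
s=0.000000, y=1.500000:
  k1 = f(0.000000, 1.500000) = -4.477500
  k2 = f(0.400000, -0.291000) = 0.231485
  y ← 1.500000 + (0.4/2)·(-4.477500 + 0.231485) = 0.650797
s=0.400000, y=0.650797:
  k1 = f(0.400000, 0.650797) = -0.442838
  k2 = f(0.800000, 0.473662) = 0.353533
  y ← 0.650797 + (0.4/2)·(-0.442838 + 0.353533) = 0.632936
s=0.800000, y=0.632936:
  k1 = f(0.800000, 0.632936) = 0.002790
  k2 = f(1.200000, 0.634052) = 0.399976
  y ← 0.632936 + (0.4/2)·(0.002790 + 0.399976) = 0.713489
y(1.2) ≈ 0.7135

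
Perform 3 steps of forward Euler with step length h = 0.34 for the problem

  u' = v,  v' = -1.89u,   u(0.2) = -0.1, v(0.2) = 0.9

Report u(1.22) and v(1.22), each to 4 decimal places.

Euler on (u,v): u_{n+1} = u_n + h·u', v_{n+1} = v_n + h·v'.
0.200000: (-0.100000, 0.900000); f=(0.900000, 0.189000) → (0.206000, 0.964260)
0.540000: (0.206000, 0.964260); f=(0.964260, -0.389340) → (0.533848, 0.831884)
0.880000: (0.533848, 0.831884); f=(0.831884, -1.008973) → (0.816689, 0.488833)
(u(1.22), v(1.22)) ≈ (0.8167, 0.4888)

0.8167, 0.4888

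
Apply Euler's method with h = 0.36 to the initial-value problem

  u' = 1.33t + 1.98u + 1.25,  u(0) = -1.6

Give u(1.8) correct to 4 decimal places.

Euler: u_{n+1} = u_n + h·f(t_n, u_n).
t=0.000000, u=-1.600000: f=-1.918000 → u ← -1.600000 + 0.36·(-1.918000) = -2.290480
t=0.360000, u=-2.290480: f=-2.806350 → u ← -2.290480 + 0.36·(-2.806350) = -3.300766
t=0.720000, u=-3.300766: f=-4.327917 → u ← -3.300766 + 0.36·(-4.327917) = -4.858816
t=1.080000, u=-4.858816: f=-6.934056 → u ← -4.858816 + 0.36·(-6.934056) = -7.355076
t=1.440000, u=-7.355076: f=-11.397851 → u ← -7.355076 + 0.36·(-11.397851) = -11.458303
u(1.8) ≈ -11.4583

-11.4583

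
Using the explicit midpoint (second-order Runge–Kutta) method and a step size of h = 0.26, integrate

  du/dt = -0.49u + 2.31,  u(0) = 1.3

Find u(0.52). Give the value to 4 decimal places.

Midpoint: k1 = f(t_n, u_n); k2 = f(t_n + h/2, u_n + (h/2)·k1); u_{n+1} = u_n + h·k2.
t=0.000000, u=1.300000:
  k1 = f(0.000000, 1.300000) = 1.673000
  k2 = f(0.130000, 1.517490) = 1.566430
  u ← 1.300000 + 0.26·1.566430 = 1.707272
t=0.260000, u=1.707272:
  k1 = f(0.260000, 1.707272) = 1.473437
  k2 = f(0.390000, 1.898819) = 1.379579
  u ← 1.707272 + 0.26·1.379579 = 2.065962
u(0.52) ≈ 2.0660

2.0660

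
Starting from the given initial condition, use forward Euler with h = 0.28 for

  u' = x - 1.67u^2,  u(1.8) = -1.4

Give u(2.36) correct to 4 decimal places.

Euler: u_{n+1} = u_n + h·f(x_n, u_n).
x=1.800000, u=-1.400000: f=-1.473200 → u ← -1.400000 + 0.28·(-1.473200) = -1.812496
x=2.080000, u=-1.812496: f=-3.406187 → u ← -1.812496 + 0.28·(-3.406187) = -2.766228
u(2.36) ≈ -2.7662

-2.7662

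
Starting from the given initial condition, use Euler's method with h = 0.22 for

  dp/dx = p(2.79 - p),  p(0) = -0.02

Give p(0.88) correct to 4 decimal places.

-0.1392

Euler: p_{n+1} = p_n + h·f(x_n, p_n).
x=0.000000, p=-0.020000: f=-0.056200 → p ← -0.020000 + 0.22·(-0.056200) = -0.032364
x=0.220000, p=-0.032364: f=-0.091343 → p ← -0.032364 + 0.22·(-0.091343) = -0.052459
x=0.440000, p=-0.052459: f=-0.149114 → p ← -0.052459 + 0.22·(-0.149114) = -0.085265
x=0.660000, p=-0.085265: f=-0.245158 → p ← -0.085265 + 0.22·(-0.245158) = -0.139199
p(0.88) ≈ -0.1392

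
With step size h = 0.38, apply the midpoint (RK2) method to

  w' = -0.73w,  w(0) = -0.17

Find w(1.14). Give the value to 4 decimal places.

-0.0749

Midpoint: k1 = f(x_n, w_n); k2 = f(x_n + h/2, w_n + (h/2)·k1); w_{n+1} = w_n + h·k2.
x=0.000000, w=-0.170000:
  k1 = f(0.000000, -0.170000) = 0.124100
  k2 = f(0.190000, -0.146421) = 0.106887
  w ← -0.170000 + 0.38·0.106887 = -0.129383
x=0.380000, w=-0.129383:
  k1 = f(0.380000, -0.129383) = 0.094449
  k2 = f(0.570000, -0.111437) = 0.081349
  w ← -0.129383 + 0.38·0.081349 = -0.098470
x=0.760000, w=-0.098470:
  k1 = f(0.760000, -0.098470) = 0.071883
  k2 = f(0.950000, -0.084812) = 0.061913
  w ← -0.098470 + 0.38·0.061913 = -0.074943
w(1.14) ≈ -0.0749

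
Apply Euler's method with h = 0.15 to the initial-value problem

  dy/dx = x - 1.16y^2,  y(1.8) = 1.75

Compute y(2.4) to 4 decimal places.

Euler: y_{n+1} = y_n + h·f(x_n, y_n).
x=1.800000, y=1.750000: f=-1.752500 → y ← 1.750000 + 0.15·(-1.752500) = 1.487125
x=1.950000, y=1.487125: f=-0.615387 → y ← 1.487125 + 0.15·(-0.615387) = 1.394817
x=2.100000, y=1.394817: f=-0.156796 → y ← 1.394817 + 0.15·(-0.156796) = 1.371297
x=2.250000, y=1.371297: f=0.068670 → y ← 1.371297 + 0.15·0.068670 = 1.381598
y(2.4) ≈ 1.3816

1.3816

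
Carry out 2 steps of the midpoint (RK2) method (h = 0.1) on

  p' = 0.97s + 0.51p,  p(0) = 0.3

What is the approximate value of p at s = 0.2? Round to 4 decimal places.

Midpoint: k1 = f(s_n, p_n); k2 = f(s_n + h/2, p_n + (h/2)·k1); p_{n+1} = p_n + h·k2.
s=0.000000, p=0.300000:
  k1 = f(0.000000, 0.300000) = 0.153000
  k2 = f(0.050000, 0.307650) = 0.205402
  p ← 0.300000 + 0.1·0.205402 = 0.320540
s=0.100000, p=0.320540:
  k1 = f(0.100000, 0.320540) = 0.260475
  k2 = f(0.150000, 0.333564) = 0.315618
  p ← 0.320540 + 0.1·0.315618 = 0.352102
p(0.2) ≈ 0.3521

0.3521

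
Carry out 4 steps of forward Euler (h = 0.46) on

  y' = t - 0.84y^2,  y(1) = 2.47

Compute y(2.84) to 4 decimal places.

Euler: y_{n+1} = y_n + h·f(t_n, y_n).
t=1.000000, y=2.470000: f=-4.124756 → y ← 2.470000 + 0.46·(-4.124756) = 0.572612
t=1.460000, y=0.572612: f=1.184577 → y ← 0.572612 + 0.46·1.184577 = 1.117518
t=1.920000, y=1.117518: f=0.870970 → y ← 1.117518 + 0.46·0.870970 = 1.518164
t=2.380000, y=1.518164: f=0.443950 → y ← 1.518164 + 0.46·0.443950 = 1.722381
y(2.84) ≈ 1.7224

1.7224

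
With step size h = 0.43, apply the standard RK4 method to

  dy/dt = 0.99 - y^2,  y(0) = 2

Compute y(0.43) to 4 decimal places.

1.3303

RK4: k1 = f(t_n, y_n); k2 = f(t_n + h/2, y_n + (h/2)·k1); k3 = f(t_n + h/2, y_n + (h/2)·k2); k4 = f(t_n + h, y_n + h·k3); y_{n+1} = y_n + (h/6)·(k1 + 2k2 + 2k3 + k4).
t=0.000000, y=2.000000:
  k1 = f(0.000000, 2.000000) = -3.010000
  k2 = f(0.215000, 1.352850) = -0.840203
  k3 = f(0.215000, 1.819356) = -2.320057
  k4 = f(0.430000, 1.002375) = -0.014756
  y ← 2.000000 + (0.43/6)·(k1 + 2k2 + 2k3 + k4) = 1.330255
y(0.43) ≈ 1.3303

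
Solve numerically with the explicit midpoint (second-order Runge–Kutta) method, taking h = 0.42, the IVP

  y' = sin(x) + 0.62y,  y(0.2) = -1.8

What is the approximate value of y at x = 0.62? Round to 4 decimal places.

-2.1515

Midpoint: k1 = f(x_n, y_n); k2 = f(x_n + h/2, y_n + (h/2)·k1); y_{n+1} = y_n + h·k2.
x=0.200000, y=-1.800000:
  k1 = f(0.200000, -1.800000) = -0.917331
  k2 = f(0.410000, -1.992639) = -0.836827
  y ← -1.800000 + 0.42·(-0.836827) = -2.151467
y(0.62) ≈ -2.1515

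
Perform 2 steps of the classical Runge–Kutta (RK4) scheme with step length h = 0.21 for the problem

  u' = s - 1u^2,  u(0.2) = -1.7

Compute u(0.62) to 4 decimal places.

RK4: k1 = f(s_n, u_n); k2 = f(s_n + h/2, u_n + (h/2)·k1); k3 = f(s_n + h/2, u_n + (h/2)·k2); k4 = f(s_n + h, u_n + h·k3); u_{n+1} = u_n + (h/6)·(k1 + 2k2 + 2k3 + k4).
s=0.200000, u=-1.700000:
  k1 = f(0.200000, -1.700000) = -2.690000
  k2 = f(0.305000, -1.982450) = -3.625108
  k3 = f(0.305000, -2.080636) = -4.024048
  k4 = f(0.410000, -2.545050) = -6.067279
  u ← -1.700000 + (0.21/6)·(k1 + 2k2 + 2k3 + k4) = -2.541946
s=0.410000, u=-2.541946:
  k1 = f(0.410000, -2.541946) = -6.051488
  k2 = f(0.515000, -3.177352) = -9.580565
  k3 = f(0.515000, -3.547905) = -12.072630
  k4 = f(0.620000, -5.077198) = -25.157939
  u ← -2.541946 + (0.21/6)·(k1 + 2k2 + 2k3 + k4) = -5.149999
u(0.62) ≈ -5.1500

-5.1500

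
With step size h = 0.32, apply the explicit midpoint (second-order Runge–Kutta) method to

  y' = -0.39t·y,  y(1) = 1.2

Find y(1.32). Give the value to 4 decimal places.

1.0371

Midpoint: k1 = f(t_n, y_n); k2 = f(t_n + h/2, y_n + (h/2)·k1); y_{n+1} = y_n + h·k2.
t=1.000000, y=1.200000:
  k1 = f(1.000000, 1.200000) = -0.468000
  k2 = f(1.160000, 1.125120) = -0.509004
  y ← 1.200000 + 0.32·(-0.509004) = 1.037119
y(1.32) ≈ 1.0371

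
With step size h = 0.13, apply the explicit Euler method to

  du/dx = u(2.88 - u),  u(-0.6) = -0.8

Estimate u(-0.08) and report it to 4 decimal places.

Euler: u_{n+1} = u_n + h·f(x_n, u_n).
x=-0.600000, u=-0.800000: f=-2.944000 → u ← -0.800000 + 0.13·(-2.944000) = -1.182720
x=-0.470000, u=-1.182720: f=-4.805060 → u ← -1.182720 + 0.13·(-4.805060) = -1.807378
x=-0.340000, u=-1.807378: f=-8.471863 → u ← -1.807378 + 0.13·(-8.471863) = -2.908720
x=-0.210000, u=-2.908720: f=-16.837765 → u ← -2.908720 + 0.13·(-16.837765) = -5.097629
u(-0.08) ≈ -5.0976

-5.0976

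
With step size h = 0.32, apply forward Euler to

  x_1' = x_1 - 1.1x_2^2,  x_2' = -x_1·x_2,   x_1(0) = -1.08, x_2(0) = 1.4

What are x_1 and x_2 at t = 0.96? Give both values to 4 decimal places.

Euler on (x_1,x_2): x_1_{n+1} = x_1_n + h·x_1', x_2_{n+1} = x_2_n + h·x_2'.
0.000000: (-1.080000, 1.400000); f=(-3.236000, 1.512000) → (-2.115520, 1.883840)
0.320000: (-2.115520, 1.883840); f=(-6.019258, 3.985301) → (-4.041683, 3.159136)
0.640000: (-4.041683, 3.159136); f=(-15.019840, 12.768227) → (-8.848031, 7.244969)
(x_1(0.96), x_2(0.96)) ≈ (-8.8480, 7.2450)

-8.8480, 7.2450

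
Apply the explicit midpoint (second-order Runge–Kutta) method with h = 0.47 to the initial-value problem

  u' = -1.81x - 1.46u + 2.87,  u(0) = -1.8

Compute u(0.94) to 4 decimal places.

0.2574

Midpoint: k1 = f(x_n, u_n); k2 = f(x_n + h/2, u_n + (h/2)·k1); u_{n+1} = u_n + h·k2.
x=0.000000, u=-1.800000:
  k1 = f(0.000000, -1.800000) = 5.498000
  k2 = f(0.235000, -0.507970) = 3.186286
  u ← -1.800000 + 0.47·3.186286 = -0.302445
x=0.470000, u=-0.302445:
  k1 = f(0.470000, -0.302445) = 2.460870
  k2 = f(0.705000, 0.275859) = 1.191196
  u ← -0.302445 + 0.47·1.191196 = 0.257417
u(0.94) ≈ 0.2574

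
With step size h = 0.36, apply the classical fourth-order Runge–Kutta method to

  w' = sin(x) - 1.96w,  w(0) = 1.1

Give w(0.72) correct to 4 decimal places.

0.4319

RK4: k1 = f(x_n, w_n); k2 = f(x_n + h/2, w_n + (h/2)·k1); k3 = f(x_n + h/2, w_n + (h/2)·k2); k4 = f(x_n + h, w_n + h·k3); w_{n+1} = w_n + (h/6)·(k1 + 2k2 + 2k3 + k4).
x=0.000000, w=1.100000:
  k1 = f(0.000000, 1.100000) = -2.156000
  k2 = f(0.180000, 0.711920) = -1.216334
  k3 = f(0.180000, 0.881060) = -1.547848
  k4 = f(0.360000, 0.542775) = -0.711564
  w ← 1.100000 + (0.36/6)·(k1 + 2k2 + 2k3 + k4) = 0.596244
x=0.360000, w=0.596244:
  k1 = f(0.360000, 0.596244) = -0.816365
  k2 = f(0.540000, 0.449299) = -0.366489
  k3 = f(0.540000, 0.530276) = -0.525205
  k4 = f(0.720000, 0.407170) = -0.138669
  w ← 0.596244 + (0.36/6)·(k1 + 2k2 + 2k3 + k4) = 0.431939
w(0.72) ≈ 0.4319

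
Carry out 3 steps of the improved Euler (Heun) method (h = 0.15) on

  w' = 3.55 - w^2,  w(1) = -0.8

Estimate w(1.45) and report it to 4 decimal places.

0.6868

Heun: k1 = f(t_n, w_n); k2 = f(t_n + h, w_n + h·k1); w_{n+1} = w_n + (h/2)·(k1 + k2).
t=1.000000, w=-0.800000:
  k1 = f(1.000000, -0.800000) = 2.910000
  k2 = f(1.150000, -0.363500) = 3.417868
  w ← -0.800000 + (0.15/2)·(2.910000 + 3.417868) = -0.325410
t=1.150000, w=-0.325410:
  k1 = f(1.150000, -0.325410) = 3.444108
  k2 = f(1.300000, 0.191206) = 3.513440
  w ← -0.325410 + (0.15/2)·(3.444108 + 3.513440) = 0.196406
t=1.300000, w=0.196406:
  k1 = f(1.300000, 0.196406) = 3.511425
  k2 = f(1.450000, 0.723120) = 3.027098
  w ← 0.196406 + (0.15/2)·(3.511425 + 3.027098) = 0.686795
w(1.45) ≈ 0.6868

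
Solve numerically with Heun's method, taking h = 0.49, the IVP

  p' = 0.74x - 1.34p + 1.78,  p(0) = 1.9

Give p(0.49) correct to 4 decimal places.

1.7367

Heun: k1 = f(x_n, p_n); k2 = f(x_n + h, p_n + h·k1); p_{n+1} = p_n + (h/2)·(k1 + k2).
x=0.000000, p=1.900000:
  k1 = f(0.000000, 1.900000) = -0.766000
  k2 = f(0.490000, 1.524660) = 0.099556
  p ← 1.900000 + (0.49/2)·(-0.766000 + 0.099556) = 1.736721
p(0.49) ≈ 1.7367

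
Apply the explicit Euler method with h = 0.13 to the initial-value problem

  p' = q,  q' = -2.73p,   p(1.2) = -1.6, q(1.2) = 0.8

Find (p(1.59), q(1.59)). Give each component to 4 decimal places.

-1.0713, 2.3666

Euler on (p,q): p_{n+1} = p_n + h·p', q_{n+1} = q_n + h·q'.
1.200000: (-1.600000, 0.800000); f=(0.800000, 4.368000) → (-1.496000, 1.367840)
1.330000: (-1.496000, 1.367840); f=(1.367840, 4.084080) → (-1.318181, 1.898770)
1.460000: (-1.318181, 1.898770); f=(1.898770, 3.598634) → (-1.071341, 2.366593)
(p(1.59), q(1.59)) ≈ (-1.0713, 2.3666)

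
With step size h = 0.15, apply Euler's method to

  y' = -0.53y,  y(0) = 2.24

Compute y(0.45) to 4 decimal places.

Euler: y_{n+1} = y_n + h·f(s_n, y_n).
s=0.000000, y=2.240000: f=-1.187200 → y ← 2.240000 + 0.15·(-1.187200) = 2.061920
s=0.150000, y=2.061920: f=-1.092818 → y ← 2.061920 + 0.15·(-1.092818) = 1.897997
s=0.300000, y=1.897997: f=-1.005939 → y ← 1.897997 + 0.15·(-1.005939) = 1.747107
y(0.45) ≈ 1.7471

1.7471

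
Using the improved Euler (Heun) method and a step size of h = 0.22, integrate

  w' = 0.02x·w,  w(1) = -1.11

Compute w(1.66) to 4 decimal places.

Heun: k1 = f(x_n, w_n); k2 = f(x_n + h, w_n + h·k1); w_{n+1} = w_n + (h/2)·(k1 + k2).
x=1.000000, w=-1.110000:
  k1 = f(1.000000, -1.110000) = -0.022200
  k2 = f(1.220000, -1.114884) = -0.027203
  w ← -1.110000 + (0.22/2)·(-0.022200 + (-0.027203)) = -1.115434
x=1.220000, w=-1.115434:
  k1 = f(1.220000, -1.115434) = -0.027217
  k2 = f(1.440000, -1.121422) = -0.032297
  w ← -1.115434 + (0.22/2)·(-0.027217 + (-0.032297)) = -1.121981
x=1.440000, w=-1.121981:
  k1 = f(1.440000, -1.121981) = -0.032313
  k2 = f(1.660000, -1.129090) = -0.037486
  w ← -1.121981 + (0.22/2)·(-0.032313 + (-0.037486)) = -1.129659
w(1.66) ≈ -1.1297

-1.1297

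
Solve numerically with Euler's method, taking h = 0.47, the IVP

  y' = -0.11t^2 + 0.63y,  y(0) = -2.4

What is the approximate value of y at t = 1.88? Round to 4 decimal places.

-6.9539

Euler: y_{n+1} = y_n + h·f(t_n, y_n).
t=0.000000, y=-2.400000: f=-1.512000 → y ← -2.400000 + 0.47·(-1.512000) = -3.110640
t=0.470000, y=-3.110640: f=-1.984002 → y ← -3.110640 + 0.47·(-1.984002) = -4.043121
t=0.940000, y=-4.043121: f=-2.644362 → y ← -4.043121 + 0.47·(-2.644362) = -5.285971
t=1.410000, y=-5.285971: f=-3.548853 → y ← -5.285971 + 0.47·(-3.548853) = -6.953932
y(1.88) ≈ -6.9539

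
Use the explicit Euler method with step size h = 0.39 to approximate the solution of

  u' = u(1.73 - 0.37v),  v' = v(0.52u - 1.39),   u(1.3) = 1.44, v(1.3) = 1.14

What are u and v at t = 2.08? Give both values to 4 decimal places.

3.3737, 0.7685

Euler on (u,v): u_{n+1} = u_n + h·u', v_{n+1} = v_n + h·v'.
1.300000: (1.440000, 1.140000); f=(1.883808, -0.730968) → (2.174685, 0.854922)
1.690000: (2.174685, 0.854922); f=(3.074306, -0.221565) → (3.373664, 0.768512)
(u(2.08), v(2.08)) ≈ (3.3737, 0.7685)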